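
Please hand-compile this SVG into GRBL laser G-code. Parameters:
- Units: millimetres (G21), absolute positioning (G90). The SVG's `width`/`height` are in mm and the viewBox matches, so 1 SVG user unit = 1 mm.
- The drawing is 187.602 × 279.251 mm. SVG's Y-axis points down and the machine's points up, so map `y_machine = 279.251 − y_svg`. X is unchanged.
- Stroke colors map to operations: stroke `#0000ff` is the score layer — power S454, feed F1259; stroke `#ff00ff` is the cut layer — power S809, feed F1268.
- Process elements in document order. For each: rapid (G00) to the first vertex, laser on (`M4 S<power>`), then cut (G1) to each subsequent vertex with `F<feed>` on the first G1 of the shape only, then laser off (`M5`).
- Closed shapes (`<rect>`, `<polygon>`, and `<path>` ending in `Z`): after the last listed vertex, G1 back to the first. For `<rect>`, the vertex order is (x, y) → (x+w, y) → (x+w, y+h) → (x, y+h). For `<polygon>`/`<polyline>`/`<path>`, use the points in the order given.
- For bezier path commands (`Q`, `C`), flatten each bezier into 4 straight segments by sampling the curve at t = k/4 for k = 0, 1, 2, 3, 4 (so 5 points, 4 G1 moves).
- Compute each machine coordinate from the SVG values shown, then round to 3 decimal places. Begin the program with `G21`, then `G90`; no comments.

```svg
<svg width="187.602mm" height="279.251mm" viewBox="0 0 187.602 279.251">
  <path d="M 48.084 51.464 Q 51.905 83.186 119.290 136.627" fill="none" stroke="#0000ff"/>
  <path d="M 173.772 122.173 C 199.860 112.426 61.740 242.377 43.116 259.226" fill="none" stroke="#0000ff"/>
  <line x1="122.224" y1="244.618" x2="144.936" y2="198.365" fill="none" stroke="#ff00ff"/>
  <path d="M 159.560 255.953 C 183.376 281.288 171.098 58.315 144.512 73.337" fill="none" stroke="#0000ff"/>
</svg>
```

viewBox `0 0 187.602 279.251` with mm width/height → 1 unit = 1 mm. Flip: y_m = 279.251 − y_svg.

**Shape 1** — `<path>` quadratic bezier, stroke `#0000ff` → score (S454, F1259). Control points (SVG): P0=(48.084,51.464), P1=(51.905,83.186), P2=(119.290,136.627); sampled at t=k/4. Machine vertices: (48.084,227.787) → (53.967,210.569) → (67.796,190.635) → (89.570,167.987) → (119.290,142.624). Open path.

**Shape 2** — `<path>` cubic bezier, stroke `#0000ff` → score (S454, F1259). Control points (SVG): P0=(173.772,122.173), P1=(199.860,112.426), P2=(61.740,242.377), P3=(43.116,259.226); sampled at t=k/4. Machine vertices: (173.772,157.078) → (166.982,142.145) → (125.211,98.525) → (75.057,49.918) → (43.116,20.025). Open path.

**Shape 3** — `<line>` line segment, stroke `#ff00ff` → cut (S809, F1268). Machine vertices: (122.224,34.633) → (144.936,80.886). Open path.

**Shape 4** — `<path>` cubic bezier, stroke `#0000ff` → score (S454, F1259). Control points (SVG): P0=(159.560,255.953), P1=(183.376,281.288), P2=(171.098,58.315), P3=(144.512,73.337); sampled at t=k/4. Machine vertices: (159.560,23.298) → (170.995,43.256) → (170.937,110.739) → (161.428,180.155) → (144.512,205.914). Open path.

G21
G90
G00 X48.084 Y227.787
M4 S454
G1 X53.967 Y210.569 F1259
G1 X67.796 Y190.635
G1 X89.570 Y167.987
G1 X119.290 Y142.624
M5
G00 X173.772 Y157.078
M4 S454
G1 X166.982 Y142.145 F1259
G1 X125.211 Y98.525
G1 X75.057 Y49.918
G1 X43.116 Y20.025
M5
G00 X122.224 Y34.633
M4 S809
G1 X144.936 Y80.886 F1268
M5
G00 X159.560 Y23.298
M4 S454
G1 X170.995 Y43.256 F1259
G1 X170.937 Y110.739
G1 X161.428 Y180.155
G1 X144.512 Y205.914
M5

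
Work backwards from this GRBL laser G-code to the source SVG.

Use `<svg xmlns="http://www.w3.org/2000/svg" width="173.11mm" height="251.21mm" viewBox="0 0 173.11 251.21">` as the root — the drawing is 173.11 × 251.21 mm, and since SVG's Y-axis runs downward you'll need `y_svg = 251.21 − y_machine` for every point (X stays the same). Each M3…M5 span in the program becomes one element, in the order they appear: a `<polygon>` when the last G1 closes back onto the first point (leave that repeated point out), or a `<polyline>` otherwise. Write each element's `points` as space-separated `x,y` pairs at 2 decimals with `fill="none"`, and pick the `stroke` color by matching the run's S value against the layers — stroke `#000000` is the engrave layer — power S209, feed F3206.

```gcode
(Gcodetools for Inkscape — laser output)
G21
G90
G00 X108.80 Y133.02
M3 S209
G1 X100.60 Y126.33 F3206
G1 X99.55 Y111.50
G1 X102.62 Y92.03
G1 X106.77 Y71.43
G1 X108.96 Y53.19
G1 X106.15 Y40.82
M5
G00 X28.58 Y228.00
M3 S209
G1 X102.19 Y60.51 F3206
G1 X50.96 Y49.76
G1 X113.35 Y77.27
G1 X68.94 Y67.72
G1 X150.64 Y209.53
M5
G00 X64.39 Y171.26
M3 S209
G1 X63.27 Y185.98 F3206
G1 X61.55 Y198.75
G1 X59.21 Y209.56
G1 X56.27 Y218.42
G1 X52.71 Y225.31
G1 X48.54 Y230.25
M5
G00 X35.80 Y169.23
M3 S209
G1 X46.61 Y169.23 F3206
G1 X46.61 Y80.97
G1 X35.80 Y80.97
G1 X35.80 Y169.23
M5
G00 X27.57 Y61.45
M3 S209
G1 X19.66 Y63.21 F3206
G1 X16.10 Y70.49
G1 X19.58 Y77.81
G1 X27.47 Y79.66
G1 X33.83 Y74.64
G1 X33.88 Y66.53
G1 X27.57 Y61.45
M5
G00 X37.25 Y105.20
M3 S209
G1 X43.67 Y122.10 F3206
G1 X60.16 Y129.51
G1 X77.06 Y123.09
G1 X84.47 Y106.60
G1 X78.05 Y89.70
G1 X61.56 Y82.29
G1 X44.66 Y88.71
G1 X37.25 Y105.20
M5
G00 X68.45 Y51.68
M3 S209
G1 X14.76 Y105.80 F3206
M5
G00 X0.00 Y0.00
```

<svg xmlns="http://www.w3.org/2000/svg" width="173.11mm" height="251.21mm" viewBox="0 0 173.11 251.21">
  <polyline points="108.80,118.19 100.60,124.88 99.55,139.71 102.62,159.18 106.77,179.78 108.96,198.02 106.15,210.39" fill="none" stroke="#000000"/>
  <polyline points="28.58,23.21 102.19,190.70 50.96,201.45 113.35,173.94 68.94,183.49 150.64,41.68" fill="none" stroke="#000000"/>
  <polyline points="64.39,79.95 63.27,65.23 61.55,52.46 59.21,41.65 56.27,32.79 52.71,25.90 48.54,20.96" fill="none" stroke="#000000"/>
  <polygon points="35.80,81.98 46.61,81.98 46.61,170.24 35.80,170.24" fill="none" stroke="#000000"/>
  <polygon points="27.57,189.76 19.66,188.00 16.10,180.72 19.58,173.40 27.47,171.55 33.83,176.57 33.88,184.68" fill="none" stroke="#000000"/>
  <polygon points="37.25,146.01 43.67,129.11 60.16,121.70 77.06,128.12 84.47,144.61 78.05,161.51 61.56,168.92 44.66,162.50" fill="none" stroke="#000000"/>
  <polyline points="68.45,199.53 14.76,145.41" fill="none" stroke="#000000"/>
</svg>

Machine Y-up, SVG Y-down with viewBox height 251.21, so y_svg = 251.21 − y_machine; X carries over. Every run uses S209, so all elements get stroke `#000000` (engrave).

Run 1: The run is open, so emit a `<polyline>` with points (Y-flipped): 108.80,118.19 100.60,124.88 99.55,139.71 102.62,159.18 106.77,179.78 108.96,198.02 106.15,210.39.

Run 2: The run is open, so emit a `<polyline>` with points (Y-flipped): 28.58,23.21 102.19,190.70 50.96,201.45 113.35,173.94 68.94,183.49 150.64,41.68.

Run 3: The run is open, so emit a `<polyline>` with points (Y-flipped): 64.39,79.95 63.27,65.23 61.55,52.46 59.21,41.65 56.27,32.79 52.71,25.90 48.54,20.96.

Run 4: The run returns to its start, so emit a `<polygon>` with points (Y-flipped): 35.80,81.98 46.61,81.98 46.61,170.24 35.80,170.24.

Run 5: The run returns to its start, so emit a `<polygon>` with points (Y-flipped): 27.57,189.76 19.66,188.00 16.10,180.72 19.58,173.40 27.47,171.55 33.83,176.57 33.88,184.68.

Run 6: The run returns to its start, so emit a `<polygon>` with points (Y-flipped): 37.25,146.01 43.67,129.11 60.16,121.70 77.06,128.12 84.47,144.61 78.05,161.51 61.56,168.92 44.66,162.50.

Run 7: The run is open, so emit a `<polyline>` with points (Y-flipped): 68.45,199.53 14.76,145.41.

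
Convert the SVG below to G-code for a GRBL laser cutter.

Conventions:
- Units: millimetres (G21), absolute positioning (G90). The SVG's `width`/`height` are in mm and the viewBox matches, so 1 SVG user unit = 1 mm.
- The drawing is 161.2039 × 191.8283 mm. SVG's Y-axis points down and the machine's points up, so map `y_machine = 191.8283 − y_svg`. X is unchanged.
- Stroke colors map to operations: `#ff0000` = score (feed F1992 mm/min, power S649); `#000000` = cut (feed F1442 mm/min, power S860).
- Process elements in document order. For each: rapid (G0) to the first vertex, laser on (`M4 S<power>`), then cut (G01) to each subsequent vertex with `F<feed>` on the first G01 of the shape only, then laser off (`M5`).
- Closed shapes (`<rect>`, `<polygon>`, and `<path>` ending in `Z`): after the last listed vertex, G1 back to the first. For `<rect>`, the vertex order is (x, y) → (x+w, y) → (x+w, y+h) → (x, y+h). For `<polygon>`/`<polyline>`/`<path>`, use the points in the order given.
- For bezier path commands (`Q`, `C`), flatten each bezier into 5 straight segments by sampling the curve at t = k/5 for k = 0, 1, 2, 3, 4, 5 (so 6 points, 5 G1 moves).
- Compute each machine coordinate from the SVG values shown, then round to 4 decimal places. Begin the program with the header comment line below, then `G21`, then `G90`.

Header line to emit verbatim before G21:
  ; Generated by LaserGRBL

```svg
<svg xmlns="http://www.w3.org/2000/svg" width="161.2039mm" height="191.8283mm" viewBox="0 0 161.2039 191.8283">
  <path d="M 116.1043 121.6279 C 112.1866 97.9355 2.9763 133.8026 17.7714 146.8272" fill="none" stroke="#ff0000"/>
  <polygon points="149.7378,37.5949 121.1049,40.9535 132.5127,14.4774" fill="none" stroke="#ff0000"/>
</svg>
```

1 u = 1 mm; y_m = 191.8283 − y.

[1] `<path>` cubic bezier, #ff0000→score S649 F1992: (116.1043,70.2004) → (102.9530,77.9279) → (75.5377,75.3164) → (44.8648,66.3213) → (21.9406,54.8977) → (17.7714,45.0011)

[2] `<polygon>` regular polygon, #ff0000→score S649 F1992: (149.7378,154.2334) → (121.1049,150.8748) → (132.5127,177.3509) → (149.7378,154.2334) (closed)

; Generated by LaserGRBL
G21
G90
G0 X116.1043 Y70.2004
M4 S649
G01 X102.9530 Y77.9279 F1992
G01 X75.5377 Y75.3164
G01 X44.8648 Y66.3213
G01 X21.9406 Y54.8977
G01 X17.7714 Y45.0011
M5
G0 X149.7378 Y154.2334
M4 S649
G01 X121.1049 Y150.8748 F1992
G01 X132.5127 Y177.3509
G01 X149.7378 Y154.2334
M5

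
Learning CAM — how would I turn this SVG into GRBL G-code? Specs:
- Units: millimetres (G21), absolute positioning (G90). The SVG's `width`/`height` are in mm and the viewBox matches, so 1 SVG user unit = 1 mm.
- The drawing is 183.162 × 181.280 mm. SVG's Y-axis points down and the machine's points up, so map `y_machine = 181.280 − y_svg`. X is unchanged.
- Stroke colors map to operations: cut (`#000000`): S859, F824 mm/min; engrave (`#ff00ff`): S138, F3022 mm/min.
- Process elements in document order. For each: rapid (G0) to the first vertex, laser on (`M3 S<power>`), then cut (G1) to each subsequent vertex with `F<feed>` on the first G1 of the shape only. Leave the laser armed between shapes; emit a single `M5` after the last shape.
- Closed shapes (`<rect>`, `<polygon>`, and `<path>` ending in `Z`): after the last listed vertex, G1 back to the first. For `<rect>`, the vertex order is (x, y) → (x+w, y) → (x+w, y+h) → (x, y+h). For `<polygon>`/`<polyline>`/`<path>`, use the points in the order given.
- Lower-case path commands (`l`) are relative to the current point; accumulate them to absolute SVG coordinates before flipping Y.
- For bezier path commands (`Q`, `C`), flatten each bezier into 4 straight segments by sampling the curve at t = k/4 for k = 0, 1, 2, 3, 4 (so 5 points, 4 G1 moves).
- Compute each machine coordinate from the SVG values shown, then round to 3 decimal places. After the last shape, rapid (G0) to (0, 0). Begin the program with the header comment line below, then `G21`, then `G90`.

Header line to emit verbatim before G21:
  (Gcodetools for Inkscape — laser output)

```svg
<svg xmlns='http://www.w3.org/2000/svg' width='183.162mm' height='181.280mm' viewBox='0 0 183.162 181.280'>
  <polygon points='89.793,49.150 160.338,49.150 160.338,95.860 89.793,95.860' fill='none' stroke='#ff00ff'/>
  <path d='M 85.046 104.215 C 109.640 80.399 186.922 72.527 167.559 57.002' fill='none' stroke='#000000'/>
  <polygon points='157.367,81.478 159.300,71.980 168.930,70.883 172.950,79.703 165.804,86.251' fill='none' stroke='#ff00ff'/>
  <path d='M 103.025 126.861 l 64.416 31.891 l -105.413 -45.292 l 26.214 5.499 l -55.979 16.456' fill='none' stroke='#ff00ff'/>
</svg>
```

(Gcodetools for Inkscape — laser output)
G21
G90
G0 X89.793 Y132.130
M3 S138
G1 X160.338 Y132.130 F3022
G1 X160.338 Y85.420
G1 X89.793 Y85.420
G1 X89.793 Y132.130
G0 X85.046 Y77.065
M3 S859
G1 X111.037 Y92.306 F824
G1 X142.786 Y103.781
G1 X166.294 Y113.700
G1 X167.559 Y124.278
G0 X157.367 Y99.802
M3 S138
G1 X159.300 Y109.300 F3022
G1 X168.930 Y110.397
G1 X172.950 Y101.577
G1 X165.804 Y95.029
G1 X157.367 Y99.802
G0 X103.025 Y54.419
M3 S138
G1 X167.441 Y22.528 F3022
G1 X62.028 Y67.820
G1 X88.242 Y62.321
G1 X32.263 Y45.865
M5
G0 X0.000 Y0.000

Since the viewBox matches the mm dimensions, user units are millimetres directly. The only transform is the Y-flip y_m = 181.280 − y_svg.

Shape 1 is a rectangle drawn with `<polygon>`. Its stroke #ff00ff means engrave at S138, F3022. After flipping Y the toolpath is (89.793,132.130) → (160.338,132.130) → (160.338,85.420) → (89.793,85.420) → (89.793,132.130), returning to the start.

Shape 2 is a cubic bezier drawn with `<path>`. Its stroke #000000 means cut at S859, F824. After flipping Y the toolpath is (85.046,77.065) → (111.037,92.306) → (142.786,103.781) → (166.294,113.700) → (167.559,124.278).

Shape 3 is a regular polygon drawn with `<polygon>`. Its stroke #ff00ff means engrave at S138, F3022. After flipping Y the toolpath is (157.367,99.802) → (159.300,109.300) → (168.930,110.397) → (172.950,101.577) → (165.804,95.029) → (157.367,99.802), returning to the start.

Shape 4 is a open polyline drawn with `<path>`. Its stroke #ff00ff means engrave at S138, F3022. After flipping Y the toolpath is (103.025,54.419) → (167.441,22.528) → (62.028,67.820) → (88.242,62.321) → (32.263,45.865).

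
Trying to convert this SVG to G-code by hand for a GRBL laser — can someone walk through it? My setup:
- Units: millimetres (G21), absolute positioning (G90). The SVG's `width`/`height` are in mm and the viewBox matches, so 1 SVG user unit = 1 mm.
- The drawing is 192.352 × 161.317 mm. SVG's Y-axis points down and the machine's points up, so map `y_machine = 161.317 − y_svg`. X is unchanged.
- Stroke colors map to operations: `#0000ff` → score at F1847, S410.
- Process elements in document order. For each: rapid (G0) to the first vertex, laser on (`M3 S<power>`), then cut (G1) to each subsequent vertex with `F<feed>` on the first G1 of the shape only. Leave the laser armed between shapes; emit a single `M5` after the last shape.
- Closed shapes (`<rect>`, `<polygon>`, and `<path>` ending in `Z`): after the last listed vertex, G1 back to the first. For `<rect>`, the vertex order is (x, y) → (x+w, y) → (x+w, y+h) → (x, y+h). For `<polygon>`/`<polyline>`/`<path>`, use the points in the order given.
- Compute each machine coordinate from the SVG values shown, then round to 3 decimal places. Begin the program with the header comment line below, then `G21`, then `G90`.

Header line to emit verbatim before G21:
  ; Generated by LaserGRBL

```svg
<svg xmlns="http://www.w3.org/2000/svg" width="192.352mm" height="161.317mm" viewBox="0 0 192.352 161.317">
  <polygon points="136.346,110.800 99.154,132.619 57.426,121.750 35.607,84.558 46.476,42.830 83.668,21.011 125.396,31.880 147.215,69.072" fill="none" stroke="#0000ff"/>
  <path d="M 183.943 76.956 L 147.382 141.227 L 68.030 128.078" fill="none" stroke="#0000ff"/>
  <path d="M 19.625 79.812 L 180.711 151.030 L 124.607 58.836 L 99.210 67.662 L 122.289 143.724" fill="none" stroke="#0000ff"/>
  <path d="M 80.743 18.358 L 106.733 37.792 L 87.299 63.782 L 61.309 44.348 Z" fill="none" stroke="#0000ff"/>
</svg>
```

viewBox `0 0 192.352 161.317` with mm width/height → 1 unit = 1 mm. Flip: y_m = 161.317 − y_svg.

**Shape 1** — `<polygon>` regular polygon, stroke `#0000ff` → score (S410, F1847). Machine vertices: (136.346,50.517) → (99.154,28.698) → (57.426,39.567) → (35.607,76.759) → (46.476,118.487) → (83.668,140.306) → (125.396,129.437) → (147.215,92.245) → (136.346,50.517). Closed: final G1 returns to the first vertex.

**Shape 2** — `<path>` open polyline, stroke `#0000ff` → score (S410, F1847). Machine vertices: (183.943,84.361) → (147.382,20.090) → (68.030,33.239). Open path.

**Shape 3** — `<path>` open polyline, stroke `#0000ff` → score (S410, F1847). Machine vertices: (19.625,81.505) → (180.711,10.287) → (124.607,102.481) → (99.210,93.655) → (122.289,17.593). Open path.

**Shape 4** — `<path>` regular polygon, stroke `#0000ff` → score (S410, F1847). Machine vertices: (80.743,142.959) → (106.733,123.525) → (87.299,97.535) → (61.309,116.969) → (80.743,142.959). Closed: final G1 returns to the first vertex.

; Generated by LaserGRBL
G21
G90
G0 X136.346 Y50.517
M3 S410
G1 X99.154 Y28.698 F1847
G1 X57.426 Y39.567
G1 X35.607 Y76.759
G1 X46.476 Y118.487
G1 X83.668 Y140.306
G1 X125.396 Y129.437
G1 X147.215 Y92.245
G1 X136.346 Y50.517
G0 X183.943 Y84.361
M3 S410
G1 X147.382 Y20.090 F1847
G1 X68.030 Y33.239
G0 X19.625 Y81.505
M3 S410
G1 X180.711 Y10.287 F1847
G1 X124.607 Y102.481
G1 X99.210 Y93.655
G1 X122.289 Y17.593
G0 X80.743 Y142.959
M3 S410
G1 X106.733 Y123.525 F1847
G1 X87.299 Y97.535
G1 X61.309 Y116.969
G1 X80.743 Y142.959
M5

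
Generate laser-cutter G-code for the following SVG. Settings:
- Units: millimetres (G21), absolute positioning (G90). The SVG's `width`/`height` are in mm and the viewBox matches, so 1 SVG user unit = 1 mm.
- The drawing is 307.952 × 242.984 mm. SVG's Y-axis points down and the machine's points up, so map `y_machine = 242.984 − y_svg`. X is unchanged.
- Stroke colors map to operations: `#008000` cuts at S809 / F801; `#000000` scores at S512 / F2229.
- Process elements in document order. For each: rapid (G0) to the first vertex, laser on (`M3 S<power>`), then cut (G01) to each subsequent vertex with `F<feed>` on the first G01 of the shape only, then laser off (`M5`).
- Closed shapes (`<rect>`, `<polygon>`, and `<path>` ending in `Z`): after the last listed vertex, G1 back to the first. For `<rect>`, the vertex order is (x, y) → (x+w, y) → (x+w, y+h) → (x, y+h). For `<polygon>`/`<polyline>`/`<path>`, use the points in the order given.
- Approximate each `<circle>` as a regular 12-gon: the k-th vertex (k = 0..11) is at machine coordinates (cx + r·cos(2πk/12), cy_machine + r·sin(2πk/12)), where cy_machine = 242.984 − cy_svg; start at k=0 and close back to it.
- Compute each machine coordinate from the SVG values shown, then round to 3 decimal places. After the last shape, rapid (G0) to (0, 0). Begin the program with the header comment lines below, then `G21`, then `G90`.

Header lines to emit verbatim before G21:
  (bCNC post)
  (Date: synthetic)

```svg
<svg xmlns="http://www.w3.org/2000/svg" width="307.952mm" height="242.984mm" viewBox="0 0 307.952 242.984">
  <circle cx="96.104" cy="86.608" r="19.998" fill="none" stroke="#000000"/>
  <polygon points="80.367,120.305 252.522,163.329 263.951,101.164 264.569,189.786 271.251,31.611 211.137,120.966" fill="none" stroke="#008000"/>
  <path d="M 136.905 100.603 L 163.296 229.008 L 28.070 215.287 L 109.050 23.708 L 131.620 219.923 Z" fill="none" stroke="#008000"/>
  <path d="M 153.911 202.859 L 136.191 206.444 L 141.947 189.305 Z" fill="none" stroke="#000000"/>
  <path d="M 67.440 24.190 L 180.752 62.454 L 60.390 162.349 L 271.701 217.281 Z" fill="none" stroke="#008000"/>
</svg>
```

(bCNC post)
(Date: synthetic)
G21
G90
G0 X116.102 Y156.376
M3 S512
G01 X113.423 Y166.375 F2229
G01 X106.103 Y173.695
G01 X96.104 Y176.374
G01 X86.105 Y173.695
G01 X78.785 Y166.375
G01 X76.106 Y156.376
G01 X78.785 Y146.377
G01 X86.105 Y139.057
G01 X96.104 Y136.378
G01 X106.103 Y139.057
G01 X113.423 Y146.377
G01 X116.102 Y156.376
M5
G0 X80.367 Y122.679
M3 S809
G01 X252.522 Y79.655 F801
G01 X263.951 Y141.820
G01 X264.569 Y53.198
G01 X271.251 Y211.373
G01 X211.137 Y122.018
G01 X80.367 Y122.679
M5
G0 X136.905 Y142.381
M3 S809
G01 X163.296 Y13.976 F801
G01 X28.070 Y27.697
G01 X109.050 Y219.276
G01 X131.620 Y23.061
G01 X136.905 Y142.381
M5
G0 X153.911 Y40.125
M3 S512
G01 X136.191 Y36.540 F2229
G01 X141.947 Y53.679
G01 X153.911 Y40.125
M5
G0 X67.440 Y218.794
M3 S809
G01 X180.752 Y180.530 F801
G01 X60.390 Y80.635
G01 X271.701 Y25.703
G01 X67.440 Y218.794
M5
G0 X0.000 Y0.000

1 u = 1 mm; y_m = 242.984 − y.

[1] `<circle>` circle, #000000→score S512 F2229: (116.102,156.376) → (113.423,166.375) → (106.103,173.695) → (96.104,176.374) → (86.105,173.695) → (78.785,166.375) → (76.106,156.376) → (78.785,146.377) → (86.105,139.057) → (96.104,136.378) → (106.103,139.057) → (113.423,146.377) → (116.102,156.376) (closed)

[2] `<polygon>` closed polygon, #008000→cut S809 F801: (80.367,122.679) → (252.522,79.655) → (263.951,141.820) → (264.569,53.198) → (271.251,211.373) → (211.137,122.018) → (80.367,122.679) (closed)

[3] `<path>` closed polygon, #008000→cut S809 F801: (136.905,142.381) → (163.296,13.976) → (28.070,27.697) → (109.050,219.276) → (131.620,23.061) → (136.905,142.381) (closed)

[4] `<path>` regular polygon, #000000→score S512 F2229: (153.911,40.125) → (136.191,36.540) → (141.947,53.679) → (153.911,40.125) (closed)

[5] `<path>` closed polygon, #008000→cut S809 F801: (67.440,218.794) → (180.752,180.530) → (60.390,80.635) → (271.701,25.703) → (67.440,218.794) (closed)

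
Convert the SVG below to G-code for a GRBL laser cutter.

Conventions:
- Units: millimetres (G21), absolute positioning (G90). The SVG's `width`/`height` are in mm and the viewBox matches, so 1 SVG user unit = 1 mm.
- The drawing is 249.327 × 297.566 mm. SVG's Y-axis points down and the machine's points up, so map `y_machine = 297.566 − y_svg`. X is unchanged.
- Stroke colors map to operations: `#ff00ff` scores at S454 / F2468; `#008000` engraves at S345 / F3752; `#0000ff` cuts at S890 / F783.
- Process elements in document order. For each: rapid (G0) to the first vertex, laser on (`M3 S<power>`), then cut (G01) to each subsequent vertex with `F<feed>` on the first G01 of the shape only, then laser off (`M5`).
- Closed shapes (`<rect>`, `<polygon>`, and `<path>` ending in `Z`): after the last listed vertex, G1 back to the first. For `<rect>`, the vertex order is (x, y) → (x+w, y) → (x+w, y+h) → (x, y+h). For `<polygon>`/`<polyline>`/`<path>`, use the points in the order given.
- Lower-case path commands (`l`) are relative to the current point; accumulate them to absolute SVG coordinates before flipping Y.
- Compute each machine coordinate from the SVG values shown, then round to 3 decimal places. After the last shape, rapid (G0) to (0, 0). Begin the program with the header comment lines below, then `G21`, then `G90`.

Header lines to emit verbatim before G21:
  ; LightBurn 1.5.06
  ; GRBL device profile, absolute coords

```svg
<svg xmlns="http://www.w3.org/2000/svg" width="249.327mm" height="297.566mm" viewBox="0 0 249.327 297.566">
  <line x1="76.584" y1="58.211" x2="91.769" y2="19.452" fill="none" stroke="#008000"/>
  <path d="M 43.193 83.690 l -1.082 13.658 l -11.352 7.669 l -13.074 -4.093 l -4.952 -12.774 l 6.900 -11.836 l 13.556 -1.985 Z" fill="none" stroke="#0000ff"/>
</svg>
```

viewBox `0 0 249.327 297.566` with mm width/height → 1 unit = 1 mm. Flip: y_m = 297.566 − y_svg.

**Shape 1** — `<line>` line segment, stroke `#008000` → engrave (S345, F3752). Machine vertices: (76.584,239.355) → (91.769,278.114). Open path.

**Shape 2** — `<path>` regular polygon, stroke `#0000ff` → cut (S890, F783). Machine vertices: (43.193,213.876) → (42.111,200.218) → (30.759,192.549) → (17.685,196.642) → (12.733,209.416) → (19.633,221.252) → (33.189,223.237) → (43.193,213.876). Closed: final G1 returns to the first vertex.

; LightBurn 1.5.06
; GRBL device profile, absolute coords
G21
G90
G0 X76.584 Y239.355
M3 S345
G01 X91.769 Y278.114 F3752
M5
G0 X43.193 Y213.876
M3 S890
G01 X42.111 Y200.218 F783
G01 X30.759 Y192.549
G01 X17.685 Y196.642
G01 X12.733 Y209.416
G01 X19.633 Y221.252
G01 X33.189 Y223.237
G01 X43.193 Y213.876
M5
G0 X0.000 Y0.000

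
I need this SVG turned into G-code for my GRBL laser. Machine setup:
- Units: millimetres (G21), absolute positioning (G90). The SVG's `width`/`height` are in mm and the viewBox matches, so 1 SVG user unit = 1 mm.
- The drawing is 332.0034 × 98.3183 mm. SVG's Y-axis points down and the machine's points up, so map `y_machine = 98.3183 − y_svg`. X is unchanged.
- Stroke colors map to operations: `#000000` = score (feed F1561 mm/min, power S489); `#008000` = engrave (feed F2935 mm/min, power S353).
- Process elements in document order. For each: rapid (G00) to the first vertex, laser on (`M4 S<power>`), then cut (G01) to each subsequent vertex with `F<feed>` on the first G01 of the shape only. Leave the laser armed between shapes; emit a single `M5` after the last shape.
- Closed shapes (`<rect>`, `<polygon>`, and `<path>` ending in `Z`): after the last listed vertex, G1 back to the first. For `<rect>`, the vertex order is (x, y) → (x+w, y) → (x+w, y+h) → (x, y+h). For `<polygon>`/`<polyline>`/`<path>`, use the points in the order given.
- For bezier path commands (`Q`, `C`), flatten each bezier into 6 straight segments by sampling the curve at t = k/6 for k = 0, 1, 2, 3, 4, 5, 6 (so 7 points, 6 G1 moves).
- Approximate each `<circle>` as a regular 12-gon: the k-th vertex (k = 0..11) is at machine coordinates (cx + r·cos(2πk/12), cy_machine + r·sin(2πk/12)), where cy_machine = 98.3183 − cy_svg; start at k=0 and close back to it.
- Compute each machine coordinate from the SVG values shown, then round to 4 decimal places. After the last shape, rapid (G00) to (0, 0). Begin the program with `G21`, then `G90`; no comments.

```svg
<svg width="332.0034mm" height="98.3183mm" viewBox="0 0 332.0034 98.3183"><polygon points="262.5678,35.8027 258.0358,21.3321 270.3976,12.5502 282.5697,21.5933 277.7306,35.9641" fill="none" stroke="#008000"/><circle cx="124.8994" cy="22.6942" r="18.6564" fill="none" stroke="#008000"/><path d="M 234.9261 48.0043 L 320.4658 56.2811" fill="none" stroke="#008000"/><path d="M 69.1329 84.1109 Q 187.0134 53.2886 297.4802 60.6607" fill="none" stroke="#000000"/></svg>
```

G21
G90
G00 X262.5678 Y62.5156
M4 S353
G01 X258.0358 Y76.9862 F2935
G01 X270.3976 Y85.7681
G01 X282.5697 Y76.7250
G01 X277.7306 Y62.3542
G01 X262.5678 Y62.5156
G00 X143.5558 Y75.6241
M4 S353
G01 X141.0563 Y84.9523 F2935
G01 X134.2276 Y91.7810
G01 X124.8994 Y94.2805
G01 X115.5712 Y91.7810
G01 X108.7425 Y84.9523
G01 X106.2430 Y75.6241
G01 X108.7425 Y66.2959
G01 X115.5712 Y59.4672
G01 X124.8994 Y56.9677
G01 X134.2276 Y59.4672
G01 X141.0563 Y66.2959
G01 X143.5558 Y75.6241
G00 X234.9261 Y50.3140
M4 S353
G01 X320.4658 Y42.0372 F2935
G00 X69.1329 Y14.2074
M4 S489
G01 X108.2205 Y23.4205 F1561
G01 X146.8962 Y30.5118
G01 X185.1600 Y35.4811
G01 X223.0119 Y38.3285
G01 X260.4520 Y39.0540
G01 X297.4802 Y37.6576
M5
G00 X0.0000 Y0.0000

viewBox `0 0 332.0034 98.3183` with mm width/height → 1 unit = 1 mm. Flip: y_m = 98.3183 − y_svg.

**Shape 1** — `<polygon>` regular polygon, stroke `#008000` → engrave (S353, F2935). Machine vertices: (262.5678,62.5156) → (258.0358,76.9862) → (270.3976,85.7681) → (282.5697,76.7250) → (277.7306,62.3542) → (262.5678,62.5156). Closed: final G1 returns to the first vertex.

**Shape 2** — `<circle>` circle, stroke `#008000` → engrave (S353, F2935). Machine vertices: (143.5558,75.6241) → (141.0563,84.9523) → (134.2276,91.7810) → (124.8994,94.2805) → (115.5712,91.7810) → (108.7425,84.9523) → (106.2430,75.6241) → (108.7425,66.2959) → (115.5712,59.4672) → (124.8994,56.9677) → (134.2276,59.4672) → (141.0563,66.2959) → (143.5558,75.6241). Closed: final G1 returns to the first vertex.

**Shape 3** — `<path>` line segment, stroke `#008000` → engrave (S353, F2935). Machine vertices: (234.9261,50.3140) → (320.4658,42.0372). Open path.

**Shape 4** — `<path>` quadratic bezier, stroke `#000000` → score (S489, F1561). Control points (SVG): P0=(69.1329,84.1109), P1=(187.0134,53.2886), P2=(297.4802,60.6607); sampled at t=k/6. Machine vertices: (69.1329,14.2074) → (108.2205,23.4205) → (146.8962,30.5118) → (185.1600,35.4811) → (223.0119,38.3285) → (260.4520,39.0540) → (297.4802,37.6576). Open path.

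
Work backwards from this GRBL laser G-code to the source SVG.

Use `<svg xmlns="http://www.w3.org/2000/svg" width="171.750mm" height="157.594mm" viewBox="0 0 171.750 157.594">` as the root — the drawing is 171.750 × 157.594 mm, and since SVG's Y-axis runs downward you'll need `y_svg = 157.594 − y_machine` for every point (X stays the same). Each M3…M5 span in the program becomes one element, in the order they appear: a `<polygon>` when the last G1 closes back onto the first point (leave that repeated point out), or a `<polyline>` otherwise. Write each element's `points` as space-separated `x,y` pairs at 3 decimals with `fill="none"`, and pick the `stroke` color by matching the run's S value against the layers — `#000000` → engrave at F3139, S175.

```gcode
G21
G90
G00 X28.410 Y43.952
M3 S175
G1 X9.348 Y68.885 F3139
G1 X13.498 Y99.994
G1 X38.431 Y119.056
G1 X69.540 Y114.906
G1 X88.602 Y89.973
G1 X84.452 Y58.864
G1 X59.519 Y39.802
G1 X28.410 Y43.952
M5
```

<svg xmlns="http://www.w3.org/2000/svg" width="171.750mm" height="157.594mm" viewBox="0 0 171.750 157.594">
  <polygon points="28.410,113.642 9.348,88.709 13.498,57.600 38.431,38.538 69.540,42.688 88.602,67.621 84.452,98.730 59.519,117.792" fill="none" stroke="#000000"/>
</svg>

Each laser-on run becomes one SVG element. Flip Y back into SVG space with y_svg = 157.594 − y_machine. Every run uses S175, so all elements get stroke `#000000` (engrave).

Run 1: The run returns to its start, so emit a `<polygon>` with points (Y-flipped): 28.410,113.642 9.348,88.709 13.498,57.600 38.431,38.538 69.540,42.688 88.602,67.621 84.452,98.730 59.519,117.792.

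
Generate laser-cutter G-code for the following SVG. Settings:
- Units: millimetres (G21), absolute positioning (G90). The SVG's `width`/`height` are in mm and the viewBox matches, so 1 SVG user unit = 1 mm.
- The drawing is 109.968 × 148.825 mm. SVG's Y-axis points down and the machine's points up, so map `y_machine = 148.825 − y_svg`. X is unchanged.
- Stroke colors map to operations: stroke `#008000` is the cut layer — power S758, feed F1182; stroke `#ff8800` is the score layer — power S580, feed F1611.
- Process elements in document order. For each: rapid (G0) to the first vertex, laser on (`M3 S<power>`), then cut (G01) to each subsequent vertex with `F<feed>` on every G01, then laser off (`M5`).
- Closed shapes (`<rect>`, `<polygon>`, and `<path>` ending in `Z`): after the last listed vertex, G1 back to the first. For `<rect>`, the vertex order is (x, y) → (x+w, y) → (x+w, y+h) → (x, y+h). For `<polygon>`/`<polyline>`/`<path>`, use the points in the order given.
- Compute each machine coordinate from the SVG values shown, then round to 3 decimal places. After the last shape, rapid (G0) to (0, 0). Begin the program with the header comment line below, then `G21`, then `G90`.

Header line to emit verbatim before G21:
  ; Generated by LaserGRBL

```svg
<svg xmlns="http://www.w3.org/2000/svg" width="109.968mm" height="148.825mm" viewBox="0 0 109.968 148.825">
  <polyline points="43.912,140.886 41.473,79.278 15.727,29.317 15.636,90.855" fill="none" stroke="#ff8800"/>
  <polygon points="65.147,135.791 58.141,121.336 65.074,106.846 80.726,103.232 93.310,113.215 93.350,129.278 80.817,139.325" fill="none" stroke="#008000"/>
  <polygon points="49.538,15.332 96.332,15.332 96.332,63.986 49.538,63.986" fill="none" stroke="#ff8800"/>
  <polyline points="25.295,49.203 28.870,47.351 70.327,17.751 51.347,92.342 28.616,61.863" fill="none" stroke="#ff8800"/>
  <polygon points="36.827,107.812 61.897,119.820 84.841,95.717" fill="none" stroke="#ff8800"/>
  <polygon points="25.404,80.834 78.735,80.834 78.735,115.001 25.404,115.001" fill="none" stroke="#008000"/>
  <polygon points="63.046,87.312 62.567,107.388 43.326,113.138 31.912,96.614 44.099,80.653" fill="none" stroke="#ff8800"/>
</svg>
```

1 u = 1 mm; y_m = 148.825 − y.

[1] `<polyline>` open polyline, #ff8800→score S580 F1611: (43.912,7.939) → (41.473,69.547) → (15.727,119.508) → (15.636,57.970)

[2] `<polygon>` regular polygon, #008000→cut S758 F1182: (65.147,13.034) → (58.141,27.489) → (65.074,41.979) → (80.726,45.593) → (93.310,35.610) → (93.350,19.547) → (80.817,9.500) → (65.147,13.034) (closed)

[3] `<polygon>` rectangle, #ff8800→score S580 F1611: (49.538,133.493) → (96.332,133.493) → (96.332,84.839) → (49.538,84.839) → (49.538,133.493) (closed)

[4] `<polyline>` open polyline, #ff8800→score S580 F1611: (25.295,99.622) → (28.870,101.474) → (70.327,131.074) → (51.347,56.483) → (28.616,86.962)

[5] `<polygon>` closed polygon, #ff8800→score S580 F1611: (36.827,41.013) → (61.897,29.005) → (84.841,53.108) → (36.827,41.013) (closed)

[6] `<polygon>` rectangle, #008000→cut S758 F1182: (25.404,67.991) → (78.735,67.991) → (78.735,33.824) → (25.404,33.824) → (25.404,67.991) (closed)

[7] `<polygon>` regular polygon, #ff8800→score S580 F1611: (63.046,61.513) → (62.567,41.437) → (43.326,35.687) → (31.912,52.211) → (44.099,68.172) → (63.046,61.513) (closed)

; Generated by LaserGRBL
G21
G90
G0 X43.912 Y7.939
M3 S580
G01 X41.473 Y69.547 F1611
G01 X15.727 Y119.508 F1611
G01 X15.636 Y57.970 F1611
M5
G0 X65.147 Y13.034
M3 S758
G01 X58.141 Y27.489 F1182
G01 X65.074 Y41.979 F1182
G01 X80.726 Y45.593 F1182
G01 X93.310 Y35.610 F1182
G01 X93.350 Y19.547 F1182
G01 X80.817 Y9.500 F1182
G01 X65.147 Y13.034 F1182
M5
G0 X49.538 Y133.493
M3 S580
G01 X96.332 Y133.493 F1611
G01 X96.332 Y84.839 F1611
G01 X49.538 Y84.839 F1611
G01 X49.538 Y133.493 F1611
M5
G0 X25.295 Y99.622
M3 S580
G01 X28.870 Y101.474 F1611
G01 X70.327 Y131.074 F1611
G01 X51.347 Y56.483 F1611
G01 X28.616 Y86.962 F1611
M5
G0 X36.827 Y41.013
M3 S580
G01 X61.897 Y29.005 F1611
G01 X84.841 Y53.108 F1611
G01 X36.827 Y41.013 F1611
M5
G0 X25.404 Y67.991
M3 S758
G01 X78.735 Y67.991 F1182
G01 X78.735 Y33.824 F1182
G01 X25.404 Y33.824 F1182
G01 X25.404 Y67.991 F1182
M5
G0 X63.046 Y61.513
M3 S580
G01 X62.567 Y41.437 F1611
G01 X43.326 Y35.687 F1611
G01 X31.912 Y52.211 F1611
G01 X44.099 Y68.172 F1611
G01 X63.046 Y61.513 F1611
M5
G0 X0.000 Y0.000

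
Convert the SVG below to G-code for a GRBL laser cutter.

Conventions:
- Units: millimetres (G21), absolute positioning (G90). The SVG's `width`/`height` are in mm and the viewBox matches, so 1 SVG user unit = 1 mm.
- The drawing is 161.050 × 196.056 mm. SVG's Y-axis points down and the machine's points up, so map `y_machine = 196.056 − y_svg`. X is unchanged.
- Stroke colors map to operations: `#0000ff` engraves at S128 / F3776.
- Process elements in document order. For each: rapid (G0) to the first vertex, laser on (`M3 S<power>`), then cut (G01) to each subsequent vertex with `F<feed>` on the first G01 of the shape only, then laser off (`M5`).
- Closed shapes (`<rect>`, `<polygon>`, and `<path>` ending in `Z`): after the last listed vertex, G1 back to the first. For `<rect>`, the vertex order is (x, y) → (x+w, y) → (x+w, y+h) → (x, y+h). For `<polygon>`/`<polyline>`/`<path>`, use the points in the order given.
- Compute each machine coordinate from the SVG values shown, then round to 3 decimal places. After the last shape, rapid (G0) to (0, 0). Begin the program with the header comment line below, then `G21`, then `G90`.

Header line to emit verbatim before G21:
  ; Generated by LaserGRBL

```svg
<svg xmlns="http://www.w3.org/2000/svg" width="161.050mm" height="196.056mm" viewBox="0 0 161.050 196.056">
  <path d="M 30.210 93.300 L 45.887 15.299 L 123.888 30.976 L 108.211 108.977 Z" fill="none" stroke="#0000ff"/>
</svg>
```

; Generated by LaserGRBL
G21
G90
G0 X30.210 Y102.756
M3 S128
G01 X45.887 Y180.757 F3776
G01 X123.888 Y165.080
G01 X108.211 Y87.079
G01 X30.210 Y102.756
M5
G0 X0.000 Y0.000

1 u = 1 mm; y_m = 196.056 − y.

[1] `<path>` regular polygon, #0000ff→engrave S128 F3776: (30.210,102.756) → (45.887,180.757) → (123.888,165.080) → (108.211,87.079) → (30.210,102.756) (closed)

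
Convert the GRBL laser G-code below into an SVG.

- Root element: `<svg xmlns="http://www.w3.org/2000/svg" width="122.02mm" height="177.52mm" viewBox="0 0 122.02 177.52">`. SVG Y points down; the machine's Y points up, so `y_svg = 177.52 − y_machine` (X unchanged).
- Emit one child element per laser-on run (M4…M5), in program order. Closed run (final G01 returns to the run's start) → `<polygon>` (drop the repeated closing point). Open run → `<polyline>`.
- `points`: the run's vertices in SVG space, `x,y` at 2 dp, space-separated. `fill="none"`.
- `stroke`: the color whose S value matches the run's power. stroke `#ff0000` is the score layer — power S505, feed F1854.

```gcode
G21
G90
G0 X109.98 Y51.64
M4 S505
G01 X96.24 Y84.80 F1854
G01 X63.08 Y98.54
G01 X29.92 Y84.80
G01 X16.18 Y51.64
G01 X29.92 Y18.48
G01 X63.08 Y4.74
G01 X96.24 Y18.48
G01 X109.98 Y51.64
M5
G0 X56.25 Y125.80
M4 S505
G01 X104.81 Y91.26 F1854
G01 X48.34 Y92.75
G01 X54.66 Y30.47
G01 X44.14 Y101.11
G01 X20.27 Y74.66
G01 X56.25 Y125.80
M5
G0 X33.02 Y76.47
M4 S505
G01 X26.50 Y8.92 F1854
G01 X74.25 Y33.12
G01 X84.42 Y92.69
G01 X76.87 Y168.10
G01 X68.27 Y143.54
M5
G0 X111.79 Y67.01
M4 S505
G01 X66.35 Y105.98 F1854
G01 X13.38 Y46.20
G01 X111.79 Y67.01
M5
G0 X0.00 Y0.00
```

<svg xmlns="http://www.w3.org/2000/svg" width="122.02mm" height="177.52mm" viewBox="0 0 122.02 177.52">
  <polygon points="109.98,125.88 96.24,92.72 63.08,78.98 29.92,92.72 16.18,125.88 29.92,159.04 63.08,172.78 96.24,159.04" fill="none" stroke="#ff0000"/>
  <polygon points="56.25,51.72 104.81,86.26 48.34,84.77 54.66,147.05 44.14,76.41 20.27,102.86" fill="none" stroke="#ff0000"/>
  <polyline points="33.02,101.05 26.50,168.60 74.25,144.40 84.42,84.83 76.87,9.42 68.27,33.98" fill="none" stroke="#ff0000"/>
  <polygon points="111.79,110.51 66.35,71.54 13.38,131.32" fill="none" stroke="#ff0000"/>
</svg>

Each laser-on run becomes one SVG element. Flip Y back into SVG space with y_svg = 177.52 − y_machine. Every run uses S505, so all elements get stroke `#ff0000` (score).

Run 1: The run returns to its start, so emit a `<polygon>` with points (Y-flipped): 109.98,125.88 96.24,92.72 63.08,78.98 29.92,92.72 16.18,125.88 29.92,159.04 63.08,172.78 96.24,159.04.

Run 2: The run returns to its start, so emit a `<polygon>` with points (Y-flipped): 56.25,51.72 104.81,86.26 48.34,84.77 54.66,147.05 44.14,76.41 20.27,102.86.

Run 3: The run is open, so emit a `<polyline>` with points (Y-flipped): 33.02,101.05 26.50,168.60 74.25,144.40 84.42,84.83 76.87,9.42 68.27,33.98.

Run 4: The run returns to its start, so emit a `<polygon>` with points (Y-flipped): 111.79,110.51 66.35,71.54 13.38,131.32.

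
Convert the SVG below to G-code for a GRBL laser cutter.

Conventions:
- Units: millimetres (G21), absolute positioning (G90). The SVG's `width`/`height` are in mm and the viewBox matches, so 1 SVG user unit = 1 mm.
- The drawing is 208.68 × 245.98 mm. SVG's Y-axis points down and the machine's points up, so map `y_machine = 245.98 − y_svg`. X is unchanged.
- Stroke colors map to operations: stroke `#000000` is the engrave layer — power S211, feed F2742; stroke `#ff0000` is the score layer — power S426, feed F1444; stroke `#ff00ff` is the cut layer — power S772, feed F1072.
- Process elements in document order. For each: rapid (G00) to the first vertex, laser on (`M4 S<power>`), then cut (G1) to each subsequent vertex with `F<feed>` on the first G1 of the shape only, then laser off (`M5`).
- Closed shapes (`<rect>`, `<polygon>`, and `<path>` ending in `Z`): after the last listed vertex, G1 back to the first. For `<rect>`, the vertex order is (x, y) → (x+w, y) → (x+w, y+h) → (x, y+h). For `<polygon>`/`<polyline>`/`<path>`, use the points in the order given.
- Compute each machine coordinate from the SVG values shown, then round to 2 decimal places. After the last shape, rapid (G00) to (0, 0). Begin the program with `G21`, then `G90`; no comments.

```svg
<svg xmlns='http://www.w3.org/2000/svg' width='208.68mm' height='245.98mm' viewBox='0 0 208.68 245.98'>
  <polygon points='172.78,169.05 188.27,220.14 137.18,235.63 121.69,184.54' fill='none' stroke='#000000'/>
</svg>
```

G21
G90
G00 X172.78 Y76.93
M4 S211
G1 X188.27 Y25.84 F2742
G1 X137.18 Y10.35
G1 X121.69 Y61.44
G1 X172.78 Y76.93
M5
G00 X0.00 Y0.00

viewBox `0 0 208.68 245.98` with mm width/height → 1 unit = 1 mm. Flip: y_m = 245.98 − y_svg.

**Shape 1** — `<polygon>` regular polygon, stroke `#000000` → engrave (S211, F2742). Machine vertices: (172.78,76.93) → (188.27,25.84) → (137.18,10.35) → (121.69,61.44) → (172.78,76.93). Closed: final G1 returns to the first vertex.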